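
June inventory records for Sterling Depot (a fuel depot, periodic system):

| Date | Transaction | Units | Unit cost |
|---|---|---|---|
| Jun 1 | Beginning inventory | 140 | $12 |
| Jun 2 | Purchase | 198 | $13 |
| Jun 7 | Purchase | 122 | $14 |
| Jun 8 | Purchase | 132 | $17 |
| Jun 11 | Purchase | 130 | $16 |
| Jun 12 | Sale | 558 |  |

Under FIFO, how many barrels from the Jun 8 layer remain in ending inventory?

Jun 12, 558 sold [FIFO — oldest first]: 140 @ $12 + 198 @ $13 + 122 @ $14 + 98 @ $17 = $7,628
Ending inventory: 34 @ $17 + 130 @ $16 = $2,658

34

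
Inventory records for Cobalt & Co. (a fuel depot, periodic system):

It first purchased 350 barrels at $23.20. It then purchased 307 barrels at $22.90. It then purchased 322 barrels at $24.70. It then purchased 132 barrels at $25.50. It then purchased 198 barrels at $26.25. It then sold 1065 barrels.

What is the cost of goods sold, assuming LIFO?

Sale 1 (1065) [LIFO — newest first]: 198 @ $26.25 + 132 @ $25.50 + 322 @ $24.70 + 307 @ $22.90 + 106 @ $23.20 = $26,006.40
Ending inventory: 244 @ $23.20 = $5,660.80

COGS = $26,006.40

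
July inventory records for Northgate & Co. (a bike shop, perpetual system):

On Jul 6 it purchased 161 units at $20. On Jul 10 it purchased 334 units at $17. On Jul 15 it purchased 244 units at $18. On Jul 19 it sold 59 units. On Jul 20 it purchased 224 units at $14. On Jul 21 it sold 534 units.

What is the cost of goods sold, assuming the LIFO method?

COGS = $9,653

Jul 19, 59 sold [LIFO — newest first]: 59 @ $18 = $1,062
Jul 21, 534 sold [LIFO — newest first]: 224 @ $14 + 185 @ $18 + 125 @ $17 = $8,591
Total COGS = $1,062 + $8,591 = $9,653
Ending inventory: 161 @ $20 + 209 @ $17 = $6,773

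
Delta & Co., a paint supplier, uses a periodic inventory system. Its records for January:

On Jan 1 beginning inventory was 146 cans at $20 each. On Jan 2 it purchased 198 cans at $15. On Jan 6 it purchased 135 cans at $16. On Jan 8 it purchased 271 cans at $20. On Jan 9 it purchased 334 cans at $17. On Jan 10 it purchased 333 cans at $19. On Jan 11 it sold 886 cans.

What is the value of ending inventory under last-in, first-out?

Ending inventory = $9,090

Jan 11, 886 sold [LIFO — newest first]: 333 @ $19 + 334 @ $17 + 219 @ $20 = $16,385
Ending inventory: 146 @ $20 + 198 @ $15 + 135 @ $16 + 52 @ $20 = $9,090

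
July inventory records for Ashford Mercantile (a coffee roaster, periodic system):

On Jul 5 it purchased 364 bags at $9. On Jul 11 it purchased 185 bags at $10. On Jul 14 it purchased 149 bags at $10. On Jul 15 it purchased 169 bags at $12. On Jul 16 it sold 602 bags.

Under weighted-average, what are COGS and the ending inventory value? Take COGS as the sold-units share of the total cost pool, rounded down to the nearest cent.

Jul 16, sell 602: 602/867 × $8,644.00 → $6,001.94
Ending inventory (cost pool remaining) = $2,642.06
Check: goods available $8,644.00 = COGS $6,001.94 + ending $2,642.06

COGS = $6,001.94; ending inventory = $2,642.06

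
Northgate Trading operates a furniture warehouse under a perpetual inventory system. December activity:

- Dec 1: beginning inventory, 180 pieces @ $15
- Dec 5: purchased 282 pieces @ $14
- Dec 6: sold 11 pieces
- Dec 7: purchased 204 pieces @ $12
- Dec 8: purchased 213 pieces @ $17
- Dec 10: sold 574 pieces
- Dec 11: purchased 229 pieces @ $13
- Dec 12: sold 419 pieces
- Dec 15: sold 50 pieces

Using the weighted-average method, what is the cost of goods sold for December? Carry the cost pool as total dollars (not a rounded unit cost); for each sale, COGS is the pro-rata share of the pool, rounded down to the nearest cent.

COGS = $14,947.41

After Dec 1: 180 on hand, pool $2,700.00 (≈ $15.0000 each)
After Dec 5: 462 on hand, pool $6,648.00 (≈ $14.3896 each)
Dec 6, sell 11: 11/462 × $6,648.00 → $158.28
After Dec 7: 655 on hand, pool $8,937.72 (≈ $13.6454 each)
After Dec 8: 868 on hand, pool $12,558.72 (≈ $14.4686 each)
Dec 10, sell 574: 574/868 × $12,558.72 → $8,304.96
After Dec 11: 523 on hand, pool $7,230.76 (≈ $13.8255 each)
Dec 12, sell 419: 419/523 × $7,230.76 → $5,792.90
Dec 15, sell 50: 50/104 × $1,437.86 → $691.27
Total COGS = $158.28 + $8,304.96 + $5,792.90 + $691.27 = $14,947.41
Ending inventory (cost pool remaining) = $746.59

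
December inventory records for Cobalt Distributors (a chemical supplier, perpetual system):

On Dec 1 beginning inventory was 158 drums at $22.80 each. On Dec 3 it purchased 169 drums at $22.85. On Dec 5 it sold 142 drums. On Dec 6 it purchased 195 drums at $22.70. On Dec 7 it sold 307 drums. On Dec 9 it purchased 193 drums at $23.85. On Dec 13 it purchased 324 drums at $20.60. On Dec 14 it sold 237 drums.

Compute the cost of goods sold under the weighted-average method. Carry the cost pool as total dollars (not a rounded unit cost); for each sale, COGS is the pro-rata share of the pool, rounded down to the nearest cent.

COGS = $15,426.51

After Dec 1: 158 on hand, pool $3,602.40 (≈ $22.8000 each)
After Dec 3: 327 on hand, pool $7,464.05 (≈ $22.8258 each)
Dec 5, sell 142: 142/327 × $7,464.05 → $3,241.26
After Dec 6: 380 on hand, pool $8,649.29 (≈ $22.7613 each)
Dec 7, sell 307: 307/380 × $8,649.29 → $6,987.71
After Dec 9: 266 on hand, pool $6,264.63 (≈ $23.5512 each)
After Dec 13: 590 on hand, pool $12,939.03 (≈ $21.9306 each)
Dec 14, sell 237: 237/590 × $12,939.03 → $5,197.54
Total COGS = $3,241.26 + $6,987.71 + $5,197.54 = $15,426.51
Ending inventory (cost pool remaining) = $7,741.49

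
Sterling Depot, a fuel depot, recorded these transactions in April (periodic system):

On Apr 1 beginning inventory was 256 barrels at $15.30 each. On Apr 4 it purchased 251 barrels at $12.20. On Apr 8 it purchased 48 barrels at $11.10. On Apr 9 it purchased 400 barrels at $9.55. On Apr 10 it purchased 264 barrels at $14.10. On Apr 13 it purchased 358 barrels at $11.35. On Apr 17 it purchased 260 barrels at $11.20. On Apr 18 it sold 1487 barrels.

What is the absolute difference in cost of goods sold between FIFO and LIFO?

$1,130.10

FIFO COGS: 256 @ $15.30 + 251 @ $12.20 + 48 @ $11.10 + 400 @ $9.55 + 264 @ $14.10 + 268 @ $11.35 = $18,096.00
LIFO COGS: 260 @ $11.20 + 358 @ $11.35 + 264 @ $14.10 + 400 @ $9.55 + 48 @ $11.10 + 157 @ $12.20 = $16,965.90
Difference = |$18,096.00 − $16,965.90| = $1,130.10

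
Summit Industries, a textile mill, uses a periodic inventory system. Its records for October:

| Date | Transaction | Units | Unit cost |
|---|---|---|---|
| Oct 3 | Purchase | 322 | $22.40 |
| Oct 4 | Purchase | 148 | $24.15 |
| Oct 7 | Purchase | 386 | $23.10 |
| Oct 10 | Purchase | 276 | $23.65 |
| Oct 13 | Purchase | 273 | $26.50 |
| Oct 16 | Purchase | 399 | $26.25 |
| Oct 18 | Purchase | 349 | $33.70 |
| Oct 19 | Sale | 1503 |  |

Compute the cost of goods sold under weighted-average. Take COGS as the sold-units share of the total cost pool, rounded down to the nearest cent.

COGS = $38,884.31

Oct 19, sell 1503: 1503/2153 × $55,700.55 → $38,884.31
Ending inventory (cost pool remaining) = $16,816.24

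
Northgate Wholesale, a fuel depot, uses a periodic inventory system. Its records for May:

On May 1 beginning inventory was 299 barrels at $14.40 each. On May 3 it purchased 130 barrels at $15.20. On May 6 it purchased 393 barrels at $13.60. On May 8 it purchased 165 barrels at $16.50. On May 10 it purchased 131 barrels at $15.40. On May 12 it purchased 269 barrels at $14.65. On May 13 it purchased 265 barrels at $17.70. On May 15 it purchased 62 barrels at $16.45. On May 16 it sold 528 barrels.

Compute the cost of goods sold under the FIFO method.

May 16, 528 sold [FIFO — oldest first]: 299 @ $14.40 + 130 @ $15.20 + 99 @ $13.60 = $7,628.00
Ending inventory: 294 @ $13.60 + 165 @ $16.50 + 131 @ $15.40 + 269 @ $14.65 + 265 @ $17.70 + 62 @ $16.45 = $18,389.55
Check: goods available $26,017.55 = COGS $7,628.00 + ending $18,389.55

COGS = $7,628.00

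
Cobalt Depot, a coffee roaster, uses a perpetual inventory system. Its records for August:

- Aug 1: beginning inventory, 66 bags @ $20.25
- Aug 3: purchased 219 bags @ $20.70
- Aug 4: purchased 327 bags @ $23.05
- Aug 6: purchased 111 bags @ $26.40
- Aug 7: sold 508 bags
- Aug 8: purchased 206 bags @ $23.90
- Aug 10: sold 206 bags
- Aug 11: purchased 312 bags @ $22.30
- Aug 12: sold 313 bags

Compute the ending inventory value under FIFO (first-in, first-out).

Aug 7, 508 sold [FIFO — oldest first]: 66 @ $20.25 + 219 @ $20.70 + 223 @ $23.05 = $11,009.95
Aug 10, 206 sold [FIFO — oldest first]: 104 @ $23.05 + 102 @ $26.40 = $5,090.00
Aug 12, 313 sold [FIFO — oldest first]: 9 @ $26.40 + 206 @ $23.90 + 98 @ $22.30 = $7,346.40
Total COGS = $11,009.95 + $5,090.00 + $7,346.40 = $23,446.35
Ending inventory: 214 @ $22.30 = $4,772.20
Check: goods available $28,218.55 = COGS $23,446.35 + ending $4,772.20

Ending inventory = $4,772.20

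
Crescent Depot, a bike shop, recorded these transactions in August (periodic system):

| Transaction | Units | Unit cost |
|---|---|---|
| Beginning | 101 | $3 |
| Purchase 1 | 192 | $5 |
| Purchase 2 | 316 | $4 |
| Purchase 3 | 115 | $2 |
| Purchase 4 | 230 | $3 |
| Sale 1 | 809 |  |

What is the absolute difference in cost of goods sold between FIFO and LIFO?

FIFO COGS: 101 @ $3 + 192 @ $5 + 316 @ $4 + 115 @ $2 + 85 @ $3 = $3,012
LIFO COGS: 230 @ $3 + 115 @ $2 + 316 @ $4 + 148 @ $5 = $2,924
Difference = |$3,012 − $2,924| = $88

$88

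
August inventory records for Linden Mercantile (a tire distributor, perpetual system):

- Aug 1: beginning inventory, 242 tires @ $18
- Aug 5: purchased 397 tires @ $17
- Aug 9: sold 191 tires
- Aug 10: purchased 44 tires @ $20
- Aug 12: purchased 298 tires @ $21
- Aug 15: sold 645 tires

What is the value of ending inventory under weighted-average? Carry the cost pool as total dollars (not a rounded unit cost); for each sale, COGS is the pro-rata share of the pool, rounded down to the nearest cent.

After Aug 1: 242 on hand, pool $4,356.00 (≈ $18.0000 each)
After Aug 5: 639 on hand, pool $11,105.00 (≈ $17.3787 each)
Aug 9, sell 191: 191/639 × $11,105.00 → $3,319.33
After Aug 10: 492 on hand, pool $8,665.67 (≈ $17.6132 each)
After Aug 12: 790 on hand, pool $14,923.67 (≈ $18.8907 each)
Aug 15, sell 645: 645/790 × $14,923.67 → $12,184.51
Total COGS = $3,319.33 + $12,184.51 = $15,503.84
Ending inventory (cost pool remaining) = $2,739.16
Check: goods available $18,243.00 = COGS $15,503.84 + ending $2,739.16

Ending inventory = $2,739.16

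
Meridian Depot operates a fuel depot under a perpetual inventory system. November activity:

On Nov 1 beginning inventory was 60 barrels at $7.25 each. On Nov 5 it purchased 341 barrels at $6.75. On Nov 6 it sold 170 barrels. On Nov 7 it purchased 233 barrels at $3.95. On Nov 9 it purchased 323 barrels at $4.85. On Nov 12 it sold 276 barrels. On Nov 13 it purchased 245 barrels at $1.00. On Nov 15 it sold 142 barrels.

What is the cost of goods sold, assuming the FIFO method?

Nov 6, 170 sold [FIFO — oldest first]: 60 @ $7.25 + 110 @ $6.75 = $1,177.50
Nov 12, 276 sold [FIFO — oldest first]: 231 @ $6.75 + 45 @ $3.95 = $1,737.00
Nov 15, 142 sold [FIFO — oldest first]: 142 @ $3.95 = $560.90
Total COGS = $1,177.50 + $1,737.00 + $560.90 = $3,475.40
Ending inventory: 46 @ $3.95 + 323 @ $4.85 + 245 @ $1.00 = $1,993.25

COGS = $3,475.40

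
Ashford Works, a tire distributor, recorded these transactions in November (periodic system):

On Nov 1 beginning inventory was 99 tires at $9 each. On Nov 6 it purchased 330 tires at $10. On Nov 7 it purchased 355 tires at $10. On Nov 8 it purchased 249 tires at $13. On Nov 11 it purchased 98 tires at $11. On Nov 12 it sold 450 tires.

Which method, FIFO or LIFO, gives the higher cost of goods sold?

LIFO

FIFO COGS: 99 @ $9 + 330 @ $10 + 21 @ $10 = $4,401
LIFO COGS: 98 @ $11 + 249 @ $13 + 103 @ $10 = $5,345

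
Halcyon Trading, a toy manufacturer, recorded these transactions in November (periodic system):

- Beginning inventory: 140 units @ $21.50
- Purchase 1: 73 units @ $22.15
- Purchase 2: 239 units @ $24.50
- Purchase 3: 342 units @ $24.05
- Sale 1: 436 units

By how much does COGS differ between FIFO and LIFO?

FIFO COGS: 140 @ $21.50 + 73 @ $22.15 + 223 @ $24.50 = $10,090.45
LIFO COGS: 342 @ $24.05 + 94 @ $24.50 = $10,528.10
Difference = |$10,090.45 − $10,528.10| = $437.65

$437.65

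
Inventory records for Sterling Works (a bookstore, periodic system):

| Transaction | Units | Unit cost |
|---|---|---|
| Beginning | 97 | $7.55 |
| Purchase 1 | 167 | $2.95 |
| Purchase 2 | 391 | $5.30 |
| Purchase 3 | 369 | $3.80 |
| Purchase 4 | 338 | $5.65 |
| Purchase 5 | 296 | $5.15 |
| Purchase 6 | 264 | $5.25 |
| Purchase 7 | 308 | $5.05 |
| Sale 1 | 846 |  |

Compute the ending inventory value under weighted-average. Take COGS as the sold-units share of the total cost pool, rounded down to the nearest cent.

Ending inventory = $6,873.46

Sale 1, sell 846: 846/2230 × $11,075.00 → $4,201.54
Ending inventory (cost pool remaining) = $6,873.46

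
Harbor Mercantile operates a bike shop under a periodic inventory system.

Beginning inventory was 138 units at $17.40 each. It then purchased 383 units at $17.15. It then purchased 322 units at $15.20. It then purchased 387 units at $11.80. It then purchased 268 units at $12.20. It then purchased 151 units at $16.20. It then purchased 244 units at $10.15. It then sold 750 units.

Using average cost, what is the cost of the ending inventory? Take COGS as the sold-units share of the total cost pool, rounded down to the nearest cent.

Ending inventory = $16,075.10

Sale 1, sell 750: 750/1893 × $26,623.05 → $10,547.95
Ending inventory (cost pool remaining) = $16,075.10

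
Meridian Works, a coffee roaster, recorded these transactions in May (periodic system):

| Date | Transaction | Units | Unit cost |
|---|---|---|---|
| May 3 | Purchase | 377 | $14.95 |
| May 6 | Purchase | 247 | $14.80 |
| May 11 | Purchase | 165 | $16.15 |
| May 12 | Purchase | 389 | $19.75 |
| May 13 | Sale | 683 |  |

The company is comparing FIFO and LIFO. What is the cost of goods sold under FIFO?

FIFO COGS: 377 @ $14.95 + 247 @ $14.80 + 59 @ $16.15 = $10,244.60
LIFO COGS: 389 @ $19.75 + 165 @ $16.15 + 129 @ $14.80 = $12,256.70

COGS = $10,244.60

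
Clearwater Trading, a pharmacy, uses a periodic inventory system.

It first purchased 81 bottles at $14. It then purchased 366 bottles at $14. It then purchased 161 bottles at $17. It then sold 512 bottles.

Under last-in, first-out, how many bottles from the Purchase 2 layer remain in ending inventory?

15

Sale 1 (512) [LIFO — newest first]: 161 @ $17 + 351 @ $14 = $7,651
Ending inventory: 81 @ $14 + 15 @ $14 = $1,344
Check: goods available $8,995 = COGS $7,651 + ending $1,344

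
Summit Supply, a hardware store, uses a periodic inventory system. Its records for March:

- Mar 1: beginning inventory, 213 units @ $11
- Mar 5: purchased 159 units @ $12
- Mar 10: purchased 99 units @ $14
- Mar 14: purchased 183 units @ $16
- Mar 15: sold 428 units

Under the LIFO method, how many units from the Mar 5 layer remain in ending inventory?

Mar 15, 428 sold [LIFO — newest first]: 183 @ $16 + 99 @ $14 + 146 @ $12 = $6,066
Ending inventory: 213 @ $11 + 13 @ $12 = $2,499

13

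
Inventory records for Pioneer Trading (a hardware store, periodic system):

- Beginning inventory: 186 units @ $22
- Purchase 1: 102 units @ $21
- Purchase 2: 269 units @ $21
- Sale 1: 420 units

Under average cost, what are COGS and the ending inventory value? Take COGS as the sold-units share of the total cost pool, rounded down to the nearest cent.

COGS = $8,960.25; ending inventory = $2,922.75

Sale 1, sell 420: 420/557 × $11,883.00 → $8,960.25
Ending inventory (cost pool remaining) = $2,922.75
Check: goods available $11,883.00 = COGS $8,960.25 + ending $2,922.75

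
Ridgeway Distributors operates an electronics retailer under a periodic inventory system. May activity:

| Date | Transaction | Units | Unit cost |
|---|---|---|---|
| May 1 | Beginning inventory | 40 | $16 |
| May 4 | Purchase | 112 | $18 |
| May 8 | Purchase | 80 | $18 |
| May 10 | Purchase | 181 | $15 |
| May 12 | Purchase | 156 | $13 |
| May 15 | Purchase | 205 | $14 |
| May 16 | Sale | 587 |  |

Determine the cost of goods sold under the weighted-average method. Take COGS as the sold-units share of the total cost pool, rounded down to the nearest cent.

May 16, sell 587: 587/774 × $11,709.00 → $8,880.08
Ending inventory (cost pool remaining) = $2,828.92
Check: goods available $11,709.00 = COGS $8,880.08 + ending $2,828.92

COGS = $8,880.08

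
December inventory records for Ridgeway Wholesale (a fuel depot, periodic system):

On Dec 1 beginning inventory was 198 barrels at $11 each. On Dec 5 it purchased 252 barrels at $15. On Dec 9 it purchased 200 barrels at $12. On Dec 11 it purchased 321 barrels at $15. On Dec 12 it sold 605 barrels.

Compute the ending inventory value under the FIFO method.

Ending inventory = $5,355

Dec 12, 605 sold [FIFO — oldest first]: 198 @ $11 + 252 @ $15 + 155 @ $12 = $7,818
Ending inventory: 45 @ $12 + 321 @ $15 = $5,355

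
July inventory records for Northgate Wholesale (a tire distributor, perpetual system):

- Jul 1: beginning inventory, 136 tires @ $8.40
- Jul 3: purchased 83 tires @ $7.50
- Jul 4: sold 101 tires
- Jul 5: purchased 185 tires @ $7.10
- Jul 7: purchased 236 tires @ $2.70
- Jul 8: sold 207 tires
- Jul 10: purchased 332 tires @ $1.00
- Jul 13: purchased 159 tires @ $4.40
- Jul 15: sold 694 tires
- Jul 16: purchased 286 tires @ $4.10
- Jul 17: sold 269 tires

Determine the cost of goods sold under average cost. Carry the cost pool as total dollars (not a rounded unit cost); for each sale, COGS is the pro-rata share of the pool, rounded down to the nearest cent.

After Jul 1: 136 on hand, pool $1,142.40 (≈ $8.4000 each)
After Jul 3: 219 on hand, pool $1,764.90 (≈ $8.0589 each)
Jul 4, sell 101: 101/219 × $1,764.90 → $813.94
After Jul 5: 303 on hand, pool $2,264.46 (≈ $7.4735 each)
After Jul 7: 539 on hand, pool $2,901.66 (≈ $5.3834 each)
Jul 8, sell 207: 207/539 × $2,901.66 → $1,114.36
After Jul 10: 664 on hand, pool $2,119.30 (≈ $3.1917 each)
After Jul 13: 823 on hand, pool $2,818.90 (≈ $3.4252 each)
Jul 15, sell 694: 694/823 × $2,818.90 → $2,377.05
After Jul 16: 415 on hand, pool $1,614.45 (≈ $3.8902 each)
Jul 17, sell 269: 269/415 × $1,614.45 → $1,046.47
Total COGS = $813.94 + $1,114.36 + $2,377.05 + $1,046.47 = $5,351.82
Ending inventory (cost pool remaining) = $567.98

COGS = $5,351.82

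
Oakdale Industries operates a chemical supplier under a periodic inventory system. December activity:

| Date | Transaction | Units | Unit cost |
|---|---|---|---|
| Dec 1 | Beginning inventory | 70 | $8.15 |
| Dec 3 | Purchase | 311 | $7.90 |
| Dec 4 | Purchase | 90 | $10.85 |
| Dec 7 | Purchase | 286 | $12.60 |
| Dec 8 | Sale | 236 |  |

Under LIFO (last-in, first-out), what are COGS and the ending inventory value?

Dec 8, 236 sold [LIFO — newest first]: 236 @ $12.60 = $2,973.60
Ending inventory: 70 @ $8.15 + 311 @ $7.90 + 90 @ $10.85 + 50 @ $12.60 = $4,633.90

COGS = $2,973.60; ending inventory = $4,633.90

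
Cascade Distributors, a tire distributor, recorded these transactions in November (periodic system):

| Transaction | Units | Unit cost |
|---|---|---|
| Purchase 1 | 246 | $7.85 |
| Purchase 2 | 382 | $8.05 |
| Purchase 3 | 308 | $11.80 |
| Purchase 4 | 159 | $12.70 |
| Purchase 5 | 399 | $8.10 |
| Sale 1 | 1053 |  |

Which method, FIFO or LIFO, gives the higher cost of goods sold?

FIFO COGS: 246 @ $7.85 + 382 @ $8.05 + 308 @ $11.80 + 117 @ $12.70 = $10,126.50
LIFO COGS: 399 @ $8.10 + 159 @ $12.70 + 308 @ $11.80 + 187 @ $8.05 = $10,390.95

LIFO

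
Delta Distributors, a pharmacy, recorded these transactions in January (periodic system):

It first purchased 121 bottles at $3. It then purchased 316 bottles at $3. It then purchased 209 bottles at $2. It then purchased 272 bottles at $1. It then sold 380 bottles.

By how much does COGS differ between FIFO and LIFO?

FIFO COGS: 121 @ $3 + 259 @ $3 = $1,140
LIFO COGS: 272 @ $1 + 108 @ $2 = $488
Difference = |$1,140 − $488| = $652

$652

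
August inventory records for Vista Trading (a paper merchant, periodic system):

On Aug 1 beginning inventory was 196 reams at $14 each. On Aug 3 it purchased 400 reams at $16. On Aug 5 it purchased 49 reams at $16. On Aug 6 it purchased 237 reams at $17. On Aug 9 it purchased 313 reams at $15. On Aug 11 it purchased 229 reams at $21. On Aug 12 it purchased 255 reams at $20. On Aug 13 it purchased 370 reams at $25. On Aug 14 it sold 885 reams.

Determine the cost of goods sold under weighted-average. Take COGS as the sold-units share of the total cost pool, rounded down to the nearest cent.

COGS = $16,331.25

Aug 14, sell 885: 885/2049 × $37,811.00 → $16,331.25
Ending inventory (cost pool remaining) = $21,479.75
Check: goods available $37,811.00 = COGS $16,331.25 + ending $21,479.75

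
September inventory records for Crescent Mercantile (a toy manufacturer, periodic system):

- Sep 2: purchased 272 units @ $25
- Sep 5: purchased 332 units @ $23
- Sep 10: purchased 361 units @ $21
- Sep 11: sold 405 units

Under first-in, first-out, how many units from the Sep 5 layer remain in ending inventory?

Sep 11, 405 sold [FIFO — oldest first]: 272 @ $25 + 133 @ $23 = $9,859
Ending inventory: 199 @ $23 + 361 @ $21 = $12,158

199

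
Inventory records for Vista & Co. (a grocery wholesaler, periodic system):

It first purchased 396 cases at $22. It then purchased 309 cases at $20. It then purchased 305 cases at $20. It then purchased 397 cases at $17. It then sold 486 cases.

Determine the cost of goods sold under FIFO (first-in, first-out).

Sale 1 (486) [FIFO — oldest first]: 396 @ $22 + 90 @ $20 = $10,512
Ending inventory: 219 @ $20 + 305 @ $20 + 397 @ $17 = $17,229
Check: goods available $27,741 = COGS $10,512 + ending $17,229

COGS = $10,512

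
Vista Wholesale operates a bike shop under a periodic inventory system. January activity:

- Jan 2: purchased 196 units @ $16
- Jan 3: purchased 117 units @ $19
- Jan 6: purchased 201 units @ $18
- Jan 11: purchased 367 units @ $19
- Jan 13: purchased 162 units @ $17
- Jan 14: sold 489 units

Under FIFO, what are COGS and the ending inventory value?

Jan 14, 489 sold [FIFO — oldest first]: 196 @ $16 + 117 @ $19 + 176 @ $18 = $8,527
Ending inventory: 25 @ $18 + 367 @ $19 + 162 @ $17 = $10,177

COGS = $8,527; ending inventory = $10,177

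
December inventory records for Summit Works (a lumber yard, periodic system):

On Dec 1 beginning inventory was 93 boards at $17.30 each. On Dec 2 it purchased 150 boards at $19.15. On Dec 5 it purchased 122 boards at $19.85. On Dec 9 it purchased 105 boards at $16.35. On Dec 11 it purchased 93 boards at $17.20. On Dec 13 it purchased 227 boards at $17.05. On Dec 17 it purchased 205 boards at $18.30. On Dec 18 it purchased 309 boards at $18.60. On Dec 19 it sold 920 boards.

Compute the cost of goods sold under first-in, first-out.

Dec 19, 920 sold [FIFO — oldest first]: 93 @ $17.30 + 150 @ $19.15 + 122 @ $19.85 + 105 @ $16.35 + 93 @ $17.20 + 227 @ $17.05 + 130 @ $18.30 = $16,468.80
Ending inventory: 75 @ $18.30 + 309 @ $18.60 = $7,119.90
Check: goods available $23,588.70 = COGS $16,468.80 + ending $7,119.90

COGS = $16,468.80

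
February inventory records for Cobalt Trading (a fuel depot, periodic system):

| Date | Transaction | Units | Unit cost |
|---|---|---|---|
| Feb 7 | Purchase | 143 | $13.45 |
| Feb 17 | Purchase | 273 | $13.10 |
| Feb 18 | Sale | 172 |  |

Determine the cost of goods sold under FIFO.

Feb 18, 172 sold [FIFO — oldest first]: 143 @ $13.45 + 29 @ $13.10 = $2,303.25
Ending inventory: 244 @ $13.10 = $3,196.40

COGS = $2,303.25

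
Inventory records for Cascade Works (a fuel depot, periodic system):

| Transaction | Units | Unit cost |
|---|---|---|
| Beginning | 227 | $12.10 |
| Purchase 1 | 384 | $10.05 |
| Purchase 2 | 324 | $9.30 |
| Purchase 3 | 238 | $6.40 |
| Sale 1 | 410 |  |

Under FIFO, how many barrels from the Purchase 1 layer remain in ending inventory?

Sale 1 (410) [FIFO — oldest first]: 227 @ $12.10 + 183 @ $10.05 = $4,585.85
Ending inventory: 201 @ $10.05 + 324 @ $9.30 + 238 @ $6.40 = $6,556.45
Check: goods available $11,142.30 = COGS $4,585.85 + ending $6,556.45

201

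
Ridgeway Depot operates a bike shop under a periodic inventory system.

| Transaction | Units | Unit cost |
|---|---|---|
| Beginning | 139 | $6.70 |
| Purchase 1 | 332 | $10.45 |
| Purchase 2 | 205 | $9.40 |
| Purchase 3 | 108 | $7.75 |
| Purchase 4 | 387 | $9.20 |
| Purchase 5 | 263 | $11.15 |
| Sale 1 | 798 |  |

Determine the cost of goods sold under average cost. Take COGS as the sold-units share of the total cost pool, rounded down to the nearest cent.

Sale 1, sell 798: 798/1434 × $13,657.55 → $7,600.22
Ending inventory (cost pool remaining) = $6,057.33

COGS = $7,600.22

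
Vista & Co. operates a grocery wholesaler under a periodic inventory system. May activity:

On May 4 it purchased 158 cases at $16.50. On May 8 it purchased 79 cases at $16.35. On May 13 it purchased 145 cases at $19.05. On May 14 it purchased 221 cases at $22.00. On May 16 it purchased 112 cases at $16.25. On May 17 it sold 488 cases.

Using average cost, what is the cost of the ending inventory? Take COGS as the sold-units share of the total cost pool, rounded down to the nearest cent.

Ending inventory = $4,236.14

May 17, sell 488: 488/715 × $13,342.90 → $9,106.76
Ending inventory (cost pool remaining) = $4,236.14
Check: goods available $13,342.90 = COGS $9,106.76 + ending $4,236.14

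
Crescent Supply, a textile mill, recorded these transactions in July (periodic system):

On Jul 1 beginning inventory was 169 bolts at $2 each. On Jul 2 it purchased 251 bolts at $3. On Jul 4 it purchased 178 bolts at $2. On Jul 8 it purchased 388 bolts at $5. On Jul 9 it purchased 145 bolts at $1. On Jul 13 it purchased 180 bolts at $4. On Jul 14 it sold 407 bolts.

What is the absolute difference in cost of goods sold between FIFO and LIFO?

FIFO COGS: 169 @ $2 + 238 @ $3 = $1,052
LIFO COGS: 180 @ $4 + 145 @ $1 + 82 @ $5 = $1,275
Difference = |$1,052 − $1,275| = $223

$223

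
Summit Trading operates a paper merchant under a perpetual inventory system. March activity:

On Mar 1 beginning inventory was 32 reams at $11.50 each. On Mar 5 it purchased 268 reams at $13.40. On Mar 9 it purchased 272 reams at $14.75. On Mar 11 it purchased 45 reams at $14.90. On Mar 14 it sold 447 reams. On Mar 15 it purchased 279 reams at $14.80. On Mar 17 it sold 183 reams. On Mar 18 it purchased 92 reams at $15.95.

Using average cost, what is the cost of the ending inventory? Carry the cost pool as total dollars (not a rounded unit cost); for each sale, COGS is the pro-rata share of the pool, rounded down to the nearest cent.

After Mar 1: 32 on hand, pool $368.00 (≈ $11.5000 each)
After Mar 5: 300 on hand, pool $3,959.20 (≈ $13.1973 each)
After Mar 9: 572 on hand, pool $7,971.20 (≈ $13.9357 each)
After Mar 11: 617 on hand, pool $8,641.70 (≈ $14.0060 each)
Mar 14, sell 447: 447/617 × $8,641.70 → $6,260.68
After Mar 15: 449 on hand, pool $6,510.22 (≈ $14.4994 each)
Mar 17, sell 183: 183/449 × $6,510.22 → $2,653.38
After Mar 18: 358 on hand, pool $5,324.24 (≈ $14.8722 each)
Total COGS = $6,260.68 + $2,653.38 = $8,914.06
Ending inventory (cost pool remaining) = $5,324.24
Check: goods available $14,238.30 = COGS $8,914.06 + ending $5,324.24

Ending inventory = $5,324.24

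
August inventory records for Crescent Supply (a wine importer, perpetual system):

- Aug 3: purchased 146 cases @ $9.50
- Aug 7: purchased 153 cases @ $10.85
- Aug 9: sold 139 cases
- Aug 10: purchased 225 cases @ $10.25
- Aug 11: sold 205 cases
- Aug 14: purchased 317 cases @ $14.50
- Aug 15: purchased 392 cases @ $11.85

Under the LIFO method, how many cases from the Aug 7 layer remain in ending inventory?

14

Aug 9, 139 sold [LIFO — newest first]: 139 @ $10.85 = $1,508.15
Aug 11, 205 sold [LIFO — newest first]: 205 @ $10.25 = $2,101.25
Total COGS = $1,508.15 + $2,101.25 = $3,609.40
Ending inventory: 146 @ $9.50 + 14 @ $10.85 + 20 @ $10.25 + 317 @ $14.50 + 392 @ $11.85 = $10,985.60
Check: goods available $14,595.00 = COGS $3,609.40 + ending $10,985.60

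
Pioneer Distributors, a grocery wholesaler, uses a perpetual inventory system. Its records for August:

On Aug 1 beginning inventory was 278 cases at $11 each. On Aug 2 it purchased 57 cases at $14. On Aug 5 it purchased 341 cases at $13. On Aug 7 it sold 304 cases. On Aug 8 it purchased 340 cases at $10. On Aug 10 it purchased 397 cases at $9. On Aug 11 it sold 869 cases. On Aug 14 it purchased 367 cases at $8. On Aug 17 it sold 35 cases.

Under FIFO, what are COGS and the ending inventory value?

COGS = $13,417; ending inventory = $4,781

Aug 7, 304 sold [FIFO — oldest first]: 278 @ $11 + 26 @ $14 = $3,422
Aug 11, 869 sold [FIFO — oldest first]: 31 @ $14 + 341 @ $13 + 340 @ $10 + 157 @ $9 = $9,680
Aug 17, 35 sold [FIFO — oldest first]: 35 @ $9 = $315
Total COGS = $3,422 + $9,680 + $315 = $13,417
Ending inventory: 205 @ $9 + 367 @ $8 = $4,781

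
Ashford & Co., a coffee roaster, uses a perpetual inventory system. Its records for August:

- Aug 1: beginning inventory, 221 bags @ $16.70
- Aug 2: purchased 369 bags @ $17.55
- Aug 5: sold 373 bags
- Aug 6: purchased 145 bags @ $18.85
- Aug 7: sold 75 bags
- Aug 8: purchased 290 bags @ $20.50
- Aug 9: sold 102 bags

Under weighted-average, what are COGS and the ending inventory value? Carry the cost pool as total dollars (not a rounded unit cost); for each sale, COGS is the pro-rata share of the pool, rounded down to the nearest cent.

COGS = $9,726.43; ending inventory = $9,118.47

After Aug 1: 221 on hand, pool $3,690.70 (≈ $16.7000 each)
After Aug 2: 590 on hand, pool $10,166.65 (≈ $17.2316 each)
Aug 5, sell 373: 373/590 × $10,166.65 → $6,427.39
After Aug 6: 362 on hand, pool $6,472.51 (≈ $17.8799 each)
Aug 7, sell 75: 75/362 × $6,472.51 → $1,340.98
After Aug 8: 577 on hand, pool $11,076.53 (≈ $19.1968 each)
Aug 9, sell 102: 102/577 × $11,076.53 → $1,958.06
Total COGS = $6,427.39 + $1,340.98 + $1,958.06 = $9,726.43
Ending inventory (cost pool remaining) = $9,118.47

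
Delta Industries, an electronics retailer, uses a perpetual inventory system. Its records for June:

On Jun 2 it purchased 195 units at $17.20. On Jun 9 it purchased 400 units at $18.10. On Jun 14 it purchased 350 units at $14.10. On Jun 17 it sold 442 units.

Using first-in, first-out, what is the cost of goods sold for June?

Jun 17, 442 sold [FIFO — oldest first]: 195 @ $17.20 + 247 @ $18.10 = $7,824.70
Ending inventory: 153 @ $18.10 + 350 @ $14.10 = $7,704.30
Check: goods available $15,529.00 = COGS $7,824.70 + ending $7,704.30

COGS = $7,824.70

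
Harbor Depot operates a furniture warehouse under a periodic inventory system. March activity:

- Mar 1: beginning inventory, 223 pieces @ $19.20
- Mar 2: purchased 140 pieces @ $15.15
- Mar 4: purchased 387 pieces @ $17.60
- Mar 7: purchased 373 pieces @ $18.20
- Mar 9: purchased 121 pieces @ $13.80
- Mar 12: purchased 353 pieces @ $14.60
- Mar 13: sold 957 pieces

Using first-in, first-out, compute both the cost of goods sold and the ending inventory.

Mar 13, 957 sold [FIFO — oldest first]: 223 @ $19.20 + 140 @ $15.15 + 387 @ $17.60 + 207 @ $18.20 = $16,981.20
Ending inventory: 166 @ $18.20 + 121 @ $13.80 + 353 @ $14.60 = $9,844.80
Check: goods available $26,826.00 = COGS $16,981.20 + ending $9,844.80

COGS = $16,981.20; ending inventory = $9,844.80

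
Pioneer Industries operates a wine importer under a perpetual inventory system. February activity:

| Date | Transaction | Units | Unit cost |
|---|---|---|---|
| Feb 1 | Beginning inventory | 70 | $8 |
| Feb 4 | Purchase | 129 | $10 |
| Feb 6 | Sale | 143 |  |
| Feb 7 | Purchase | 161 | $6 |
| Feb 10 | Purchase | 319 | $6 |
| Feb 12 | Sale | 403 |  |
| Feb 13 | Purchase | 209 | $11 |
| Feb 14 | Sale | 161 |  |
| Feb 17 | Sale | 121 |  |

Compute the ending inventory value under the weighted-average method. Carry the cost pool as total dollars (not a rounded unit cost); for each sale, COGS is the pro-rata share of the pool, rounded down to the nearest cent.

After Feb 1: 70 on hand, pool $560.00 (≈ $8.0000 each)
After Feb 4: 199 on hand, pool $1,850.00 (≈ $9.2965 each)
Feb 6, sell 143: 143/199 × $1,850.00 → $1,329.39
After Feb 7: 217 on hand, pool $1,486.61 (≈ $6.8507 each)
After Feb 10: 536 on hand, pool $3,400.61 (≈ $6.3444 each)
Feb 12, sell 403: 403/536 × $3,400.61 → $2,556.80
After Feb 13: 342 on hand, pool $3,142.81 (≈ $9.1895 each)
Feb 14, sell 161: 161/342 × $3,142.81 → $1,479.50
Feb 17, sell 121: 121/181 × $1,663.31 → $1,111.93
Total COGS = $1,329.39 + $2,556.80 + $1,479.50 + $1,111.93 = $6,477.62
Ending inventory (cost pool remaining) = $551.38
Check: goods available $7,029.00 = COGS $6,477.62 + ending $551.38

Ending inventory = $551.38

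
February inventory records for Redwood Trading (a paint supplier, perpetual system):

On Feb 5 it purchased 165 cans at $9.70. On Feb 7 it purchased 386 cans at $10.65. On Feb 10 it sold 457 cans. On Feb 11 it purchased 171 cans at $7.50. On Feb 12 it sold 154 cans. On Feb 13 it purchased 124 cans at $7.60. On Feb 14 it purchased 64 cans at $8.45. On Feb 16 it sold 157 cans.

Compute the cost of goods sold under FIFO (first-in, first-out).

Feb 10, 457 sold [FIFO — oldest first]: 165 @ $9.70 + 292 @ $10.65 = $4,710.30
Feb 12, 154 sold [FIFO — oldest first]: 94 @ $10.65 + 60 @ $7.50 = $1,451.10
Feb 16, 157 sold [FIFO — oldest first]: 111 @ $7.50 + 46 @ $7.60 = $1,182.10
Total COGS = $4,710.30 + $1,451.10 + $1,182.10 = $7,343.50
Ending inventory: 78 @ $7.60 + 64 @ $8.45 = $1,133.60

COGS = $7,343.50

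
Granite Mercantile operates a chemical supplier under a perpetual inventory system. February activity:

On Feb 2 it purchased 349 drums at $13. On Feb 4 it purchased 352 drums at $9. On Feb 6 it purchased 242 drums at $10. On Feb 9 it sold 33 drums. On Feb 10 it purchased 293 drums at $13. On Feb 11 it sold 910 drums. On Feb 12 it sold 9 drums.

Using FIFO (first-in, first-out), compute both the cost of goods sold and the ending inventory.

Feb 9, 33 sold [FIFO — oldest first]: 33 @ $13 = $429
Feb 11, 910 sold [FIFO — oldest first]: 316 @ $13 + 352 @ $9 + 242 @ $10 = $9,696
Feb 12, 9 sold [FIFO — oldest first]: 9 @ $13 = $117
Total COGS = $429 + $9,696 + $117 = $10,242
Ending inventory: 284 @ $13 = $3,692
Check: goods available $13,934 = COGS $10,242 + ending $3,692

COGS = $10,242; ending inventory = $3,692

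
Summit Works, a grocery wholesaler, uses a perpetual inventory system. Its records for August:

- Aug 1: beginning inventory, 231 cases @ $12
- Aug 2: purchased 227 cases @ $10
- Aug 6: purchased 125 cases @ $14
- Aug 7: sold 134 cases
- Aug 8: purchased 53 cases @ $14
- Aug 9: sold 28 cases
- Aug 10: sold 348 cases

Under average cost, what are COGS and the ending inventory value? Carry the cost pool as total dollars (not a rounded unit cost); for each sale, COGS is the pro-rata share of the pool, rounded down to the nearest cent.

After Aug 1: 231 on hand, pool $2,772.00 (≈ $12.0000 each)
After Aug 2: 458 on hand, pool $5,042.00 (≈ $11.0087 each)
After Aug 6: 583 on hand, pool $6,792.00 (≈ $11.6501 each)
Aug 7, sell 134: 134/583 × $6,792.00 → $1,561.11
After Aug 8: 502 on hand, pool $5,972.89 (≈ $11.8982 each)
Aug 9, sell 28: 28/502 × $5,972.89 → $333.14
Aug 10, sell 348: 348/474 × $5,639.75 → $4,140.57
Total COGS = $1,561.11 + $333.14 + $4,140.57 = $6,034.82
Ending inventory (cost pool remaining) = $1,499.18

COGS = $6,034.82; ending inventory = $1,499.18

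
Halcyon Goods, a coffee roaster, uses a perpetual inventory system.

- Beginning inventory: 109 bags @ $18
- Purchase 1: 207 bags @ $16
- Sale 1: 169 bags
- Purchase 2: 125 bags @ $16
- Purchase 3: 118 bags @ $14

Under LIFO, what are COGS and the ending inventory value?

Sale 1 (169) [LIFO — newest first]: 169 @ $16 = $2,704
Ending inventory: 109 @ $18 + 38 @ $16 + 125 @ $16 + 118 @ $14 = $6,222

COGS = $2,704; ending inventory = $6,222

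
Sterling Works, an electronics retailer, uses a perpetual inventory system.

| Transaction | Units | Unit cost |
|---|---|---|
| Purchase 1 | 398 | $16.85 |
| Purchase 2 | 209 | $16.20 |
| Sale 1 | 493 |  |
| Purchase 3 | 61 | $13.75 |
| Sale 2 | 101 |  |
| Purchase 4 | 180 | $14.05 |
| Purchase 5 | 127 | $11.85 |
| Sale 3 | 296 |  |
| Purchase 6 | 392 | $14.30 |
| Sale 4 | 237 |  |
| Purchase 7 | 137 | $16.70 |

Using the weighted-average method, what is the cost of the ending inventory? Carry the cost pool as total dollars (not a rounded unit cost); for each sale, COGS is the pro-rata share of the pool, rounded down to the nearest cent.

Ending inventory = $5,690.92

After Purchase 1: 398 on hand, pool $6,706.30 (≈ $16.8500 each)
After Purchase 2: 607 on hand, pool $10,092.10 (≈ $16.6262 each)
Sale 1, sell 493: 493/607 × $10,092.10 → $8,196.71
After Purchase 3: 175 on hand, pool $2,734.14 (≈ $15.6237 each)
Sale 2, sell 101: 101/175 × $2,734.14 → $1,577.98
After Purchase 4: 254 on hand, pool $3,685.16 (≈ $14.5085 each)
After Purchase 5: 381 on hand, pool $5,190.11 (≈ $13.6223 each)
Sale 3, sell 296: 296/381 × $5,190.11 → $4,032.21
After Purchase 6: 477 on hand, pool $6,763.50 (≈ $14.1792 each)
Sale 4, sell 237: 237/477 × $6,763.50 → $3,360.48
After Purchase 7: 377 on hand, pool $5,690.92 (≈ $15.0953 each)
Total COGS = $8,196.71 + $1,577.98 + $4,032.21 + $3,360.48 = $17,167.38
Ending inventory (cost pool remaining) = $5,690.92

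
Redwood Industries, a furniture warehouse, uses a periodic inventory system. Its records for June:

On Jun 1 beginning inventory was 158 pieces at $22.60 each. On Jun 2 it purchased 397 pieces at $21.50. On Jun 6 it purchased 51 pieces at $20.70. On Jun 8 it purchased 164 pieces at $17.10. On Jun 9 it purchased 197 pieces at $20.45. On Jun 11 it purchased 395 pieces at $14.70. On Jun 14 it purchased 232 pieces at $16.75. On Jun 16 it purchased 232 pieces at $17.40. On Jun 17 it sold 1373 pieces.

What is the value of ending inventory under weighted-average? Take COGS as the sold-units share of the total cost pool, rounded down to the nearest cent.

Ending inventory = $8,366.45

Jun 17, sell 1373: 1373/1826 × $33,724.35 → $25,357.90
Ending inventory (cost pool remaining) = $8,366.45
Check: goods available $33,724.35 = COGS $25,357.90 + ending $8,366.45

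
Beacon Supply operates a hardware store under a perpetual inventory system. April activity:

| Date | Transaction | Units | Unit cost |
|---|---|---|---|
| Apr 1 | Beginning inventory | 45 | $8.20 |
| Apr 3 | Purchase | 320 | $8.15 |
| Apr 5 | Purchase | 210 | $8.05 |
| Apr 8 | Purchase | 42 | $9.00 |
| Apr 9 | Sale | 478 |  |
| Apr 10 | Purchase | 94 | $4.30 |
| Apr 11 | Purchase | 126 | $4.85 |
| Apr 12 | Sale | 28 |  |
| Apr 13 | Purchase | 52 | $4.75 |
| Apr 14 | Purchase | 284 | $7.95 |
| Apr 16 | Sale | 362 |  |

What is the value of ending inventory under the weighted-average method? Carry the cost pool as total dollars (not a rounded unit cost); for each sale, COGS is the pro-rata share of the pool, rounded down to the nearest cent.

After Apr 1: 45 on hand, pool $369.00 (≈ $8.2000 each)
After Apr 3: 365 on hand, pool $2,977.00 (≈ $8.1562 each)
After Apr 5: 575 on hand, pool $4,667.50 (≈ $8.1174 each)
After Apr 8: 617 on hand, pool $5,045.50 (≈ $8.1775 each)
Apr 9, sell 478: 478/617 × $5,045.50 → $3,908.83
After Apr 10: 233 on hand, pool $1,540.87 (≈ $6.6132 each)
After Apr 11: 359 on hand, pool $2,151.97 (≈ $5.9943 each)
Apr 12, sell 28: 28/359 × $2,151.97 → $167.84
After Apr 13: 383 on hand, pool $2,231.13 (≈ $5.8254 each)
After Apr 14: 667 on hand, pool $4,488.93 (≈ $6.7300 each)
Apr 16, sell 362: 362/667 × $4,488.93 → $2,436.27
Total COGS = $3,908.83 + $167.84 + $2,436.27 = $6,512.94
Ending inventory (cost pool remaining) = $2,052.66

Ending inventory = $2,052.66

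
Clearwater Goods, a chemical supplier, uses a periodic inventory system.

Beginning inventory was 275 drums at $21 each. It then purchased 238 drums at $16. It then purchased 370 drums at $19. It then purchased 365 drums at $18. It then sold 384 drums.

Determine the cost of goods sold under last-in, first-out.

Sale 1 (384) [LIFO — newest first]: 365 @ $18 + 19 @ $19 = $6,931
Ending inventory: 275 @ $21 + 238 @ $16 + 351 @ $19 = $16,252

COGS = $6,931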